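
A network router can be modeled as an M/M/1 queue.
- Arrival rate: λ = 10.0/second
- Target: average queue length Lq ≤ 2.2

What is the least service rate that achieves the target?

For M/M/1: Lq = λ²/(μ(μ-λ))
Need Lq ≤ 2.2, i.e. μ(μ-λ) ≥ λ²/2.2
μ² - 10.0μ - 100.00/2.2 ≥ 0  →  μ² - 10.0μ - 45.45455 ≥ 0
Quadratic formula (positive root): μ = [λ + √(λ² + 4×45.45455)]/2
Discriminant: 100.00 + 4×45.45455 = 281.8182, √281.8182 = 16.7874
μ ≥ (10.0 + 16.7874)/2 = 13.3937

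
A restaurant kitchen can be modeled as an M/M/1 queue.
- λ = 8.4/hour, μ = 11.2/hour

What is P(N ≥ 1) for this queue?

ρ = λ/μ = 8.4/11.2 = 0.7500
P(N ≥ n) = ρⁿ
P(N ≥ 1) = 0.7500^1
P(N ≥ 1) = 0.7500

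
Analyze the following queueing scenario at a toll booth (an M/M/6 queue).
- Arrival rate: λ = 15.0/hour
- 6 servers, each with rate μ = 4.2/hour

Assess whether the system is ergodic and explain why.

Stability requires ρ = λ/(cμ) < 1
ρ = 15.0/(6 × 4.2) = 15.0/25.20 = 0.5952
Since 0.5952 < 1, the system is STABLE.
The servers are busy 59.52% of the time.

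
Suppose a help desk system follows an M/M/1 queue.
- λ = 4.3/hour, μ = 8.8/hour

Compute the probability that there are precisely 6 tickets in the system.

ρ = λ/μ = 4.3/8.8 = 0.48864
P(n) = (1-ρ)ρⁿ
P(6) = (1-0.48864) × 0.48864^6
P(6) = 0.51136 × 0.013612
P(6) = 0.006961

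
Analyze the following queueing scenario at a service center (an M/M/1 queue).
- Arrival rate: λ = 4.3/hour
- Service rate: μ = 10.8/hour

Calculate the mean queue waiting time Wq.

First, compute utilization: ρ = λ/μ = 4.3/10.8 = 0.3981
For M/M/1: Wq = λ/(μ(μ-λ))
Wq = 4.3/(10.8 × (10.8-4.3))
Wq = 4.3/(10.8 × 6.50)
Wq = 0.06125 hours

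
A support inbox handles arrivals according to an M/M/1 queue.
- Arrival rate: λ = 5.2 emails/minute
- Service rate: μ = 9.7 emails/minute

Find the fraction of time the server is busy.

Server utilization: ρ = λ/μ
ρ = 5.2/9.7 = 0.5361
The server is busy 53.61% of the time.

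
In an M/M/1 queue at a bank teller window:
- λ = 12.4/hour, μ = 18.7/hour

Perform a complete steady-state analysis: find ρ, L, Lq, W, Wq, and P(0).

Step 1: ρ = λ/μ = 12.4/18.7 = 0.6631
Step 2: L = λ/(μ-λ) = 12.4/6.30 = 1.9683
Step 3: Lq = λ²/(μ(μ-λ)) = 153.76/(18.7×6.30) = 1.3052
Step 4: W = 1/(μ-λ) = 1/6.30 = 0.15873
Step 5: Wq = λ/(μ(μ-λ)) = 12.4/(18.7×6.30) = 0.1053
Step 6: P(0) = 1-ρ = 0.3369
Verify: L = λW = 12.4×0.15873 = 1.9683 ✔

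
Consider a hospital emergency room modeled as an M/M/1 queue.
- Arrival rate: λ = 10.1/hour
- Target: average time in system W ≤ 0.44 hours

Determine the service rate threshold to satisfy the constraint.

For M/M/1: W = 1/(μ-λ)
Need W ≤ 0.44, so 1/(μ-λ) ≤ 0.44
μ - λ ≥ 1/0.44 = 2.2727
μ ≥ 10.1 + 2.2727 = 12.3727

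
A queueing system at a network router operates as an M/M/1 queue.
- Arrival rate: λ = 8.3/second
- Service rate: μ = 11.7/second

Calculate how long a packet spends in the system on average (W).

First, compute utilization: ρ = λ/μ = 8.3/11.7 = 0.7094
For M/M/1: W = 1/(μ-λ)
W = 1/(11.7-8.3) = 1/3.40
W = 0.2941 seconds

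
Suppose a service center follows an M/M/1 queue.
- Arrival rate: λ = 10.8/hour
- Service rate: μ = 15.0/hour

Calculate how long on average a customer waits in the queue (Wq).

First, compute utilization: ρ = λ/μ = 10.8/15.0 = 0.7200
For M/M/1: Wq = λ/(μ(μ-λ))
Wq = 10.8/(15.0 × (15.0-10.8))
Wq = 10.8/(15.0 × 4.20)
Wq = 0.1714 hours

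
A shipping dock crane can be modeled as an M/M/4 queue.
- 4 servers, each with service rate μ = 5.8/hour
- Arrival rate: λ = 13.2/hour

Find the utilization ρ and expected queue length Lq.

Traffic intensity: ρ = λ/(cμ) = 13.2/(4×5.8) = 0.5690
Since ρ = 0.5690 < 1, system is stable.
Offered load a = λ/μ = cρ = 13.2/5.8 = 2.2759
P₀ = [ Σₙ₌₀^3 aⁿ/n! + a^4/(4!(1-ρ)) ]⁻¹
Σ = a^0/0! + a^1/1! + a^2/2! + a^3/3! = 1.00000 + 2.27586 + 2.58977 + 1.96466 = 7.8303
a^4/(4!(1-ρ)) = 26.8277/(24 × 0.431034) = 2.5933
P₀ = 1/(7.8303 + 2.5933) = 0.09594
Lq = P₀·a^4·ρ / (4!(1-ρ)²) = 0.09594 × 26.8277 × 0.5690 / (24 × 0.1858) = 0.3284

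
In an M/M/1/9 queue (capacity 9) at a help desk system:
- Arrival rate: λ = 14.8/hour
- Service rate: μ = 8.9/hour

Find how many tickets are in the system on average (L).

ρ = λ/μ = 14.8/8.9 = 1.662921
P₀ = (1-ρ)/(1-ρ^(K+1)) = (1-1.662921)/(1-1.662921^10) = -0.6629/-160.7023 = 0.004125
P_K = P₀×ρ^K = 0.004125 × 1.662921^9 = 0.004125 × 97.2399 = 0.4011
L = ρ[1 - (K+1)ρ^K + Kρ^(K+1)] / [(1-ρ)(1-ρ^(K+1))]
L = 1.662921 × (1 - 10×97.2399 + 9×161.7023) / ((1 - 1.662921) × (1 - 161.7023)) = 7.5538 tickets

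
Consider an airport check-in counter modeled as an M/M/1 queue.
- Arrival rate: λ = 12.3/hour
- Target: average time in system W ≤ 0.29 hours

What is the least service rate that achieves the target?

For M/M/1: W = 1/(μ-λ)
Need W ≤ 0.29, so 1/(μ-λ) ≤ 0.29
μ - λ ≥ 1/0.29 = 3.4483
μ ≥ 12.3 + 3.4483 = 15.7483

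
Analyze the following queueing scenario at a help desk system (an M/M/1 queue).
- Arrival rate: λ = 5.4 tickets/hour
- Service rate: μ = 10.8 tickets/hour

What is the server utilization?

Server utilization: ρ = λ/μ
ρ = 5.4/10.8 = 0.5000
The server is busy 50.00% of the time.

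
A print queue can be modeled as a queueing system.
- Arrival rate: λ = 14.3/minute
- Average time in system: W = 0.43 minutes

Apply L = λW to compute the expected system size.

Little's Law: L = λW
L = 14.3 × 0.43 = 6.1490 jobs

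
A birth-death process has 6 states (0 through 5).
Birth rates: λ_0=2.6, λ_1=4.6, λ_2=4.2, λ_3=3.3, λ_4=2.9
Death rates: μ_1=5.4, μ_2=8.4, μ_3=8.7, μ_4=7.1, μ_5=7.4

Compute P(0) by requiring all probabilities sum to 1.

Ratios P(n)/P(0) = (λ₀···λₙ₋₁)/(μ₁···μₙ):
P(1)/P(0) = (2.6)/(5.4) = 0.4815
P(2)/P(0) = (2.6×4.6)/(5.4×8.4) = 0.2637
P(3)/P(0) = (2.6×4.6×4.2)/(5.4×8.4×8.7) = 0.1273
P(4)/P(0) = (2.6×4.6×4.2×3.3)/(5.4×8.4×8.7×7.1) = 0.05916
P(5)/P(0) = (2.6×4.6×4.2×3.3×2.9)/(5.4×8.4×8.7×7.1×7.4) = 0.02319

Normalization: ∑ P(n) = 1
P(0) × (1.0000 + 0.4815 + 0.2637 + 0.1273 + 0.05916 + 0.02319) = 1
P(0) × 1.9548 = 1
P(0) = 1/1.9548 = 0.5116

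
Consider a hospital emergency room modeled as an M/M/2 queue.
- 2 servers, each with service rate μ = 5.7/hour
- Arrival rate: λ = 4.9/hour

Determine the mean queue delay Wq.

Traffic intensity: ρ = λ/(cμ) = 4.9/(2×5.7) = 0.4298
Since ρ = 0.4298 < 1, system is stable.
Offered load a = λ/μ = cρ = 4.9/5.7 = 0.8596
P₀ = [ Σₙ₌₀^1 aⁿ/n! + a^2/(2!(1-ρ)) ]⁻¹
Σ = a^0/0! + a^1/1! = 1.0000 + 0.8596 = 1.8596
a^2/(2!(1-ρ)) = 0.7390/(2 × 0.5702) = 0.6480
P₀ = 1/(1.8596 + 0.6480) = 0.3988
Lq = P₀·a^2·ρ / (2!(1-ρ)²) = 0.3988 × 0.7390 × 0.4298 / (2 × 0.3251) = 0.1948
Wq = Lq/λ = 0.1948/4.9 = 0.03976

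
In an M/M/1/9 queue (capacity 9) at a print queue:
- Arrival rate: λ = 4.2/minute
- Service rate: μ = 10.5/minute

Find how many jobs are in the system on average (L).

ρ = λ/μ = 4.2/10.5 = 0.4000
P₀ = (1-ρ)/(1-ρ^(K+1)) = (1-0.4000)/(1-0.4000^10) = 0.6000/0.9999 = 0.6001
P_K = P₀×ρ^K = 0.6001 × 0.4000^9 = 0.6001 × 0.0002621 = 0.0001573
L = ρ[1 - (K+1)ρ^K + Kρ^(K+1)] / [(1-ρ)(1-ρ^(K+1))]
L = 0.4000 × (1 - 10×0.0002621 + 9×0.0001049) / ((1 - 0.4000) × (1 - 0.0001049)) = 0.6656 jobs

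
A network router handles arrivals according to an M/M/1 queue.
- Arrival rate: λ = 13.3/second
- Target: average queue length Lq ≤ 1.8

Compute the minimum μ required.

For M/M/1: Lq = λ²/(μ(μ-λ))
Need Lq ≤ 1.8, i.e. μ(μ-λ) ≥ λ²/1.8
μ² - 13.3μ - 176.89/1.8 ≥ 0  →  μ² - 13.3μ - 98.27222 ≥ 0
Quadratic formula (positive root): μ = [λ + √(λ² + 4×98.27222)]/2
Discriminant: 176.89 + 4×98.27222 = 569.9789, √569.9789 = 23.8742
μ ≥ (13.3 + 23.8742)/2 = 18.5871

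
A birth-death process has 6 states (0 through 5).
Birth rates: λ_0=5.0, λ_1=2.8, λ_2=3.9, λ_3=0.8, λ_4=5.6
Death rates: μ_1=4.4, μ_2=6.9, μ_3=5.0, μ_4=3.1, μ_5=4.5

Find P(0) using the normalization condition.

Ratios P(n)/P(0) = (λ₀···λₙ₋₁)/(μ₁···μₙ):
P(1)/P(0) = (5.0)/(4.4) = 1.1364
P(2)/P(0) = (5.0×2.8)/(4.4×6.9) = 0.4611
P(3)/P(0) = (5.0×2.8×3.9)/(4.4×6.9×5.0) = 0.3597
P(4)/P(0) = (5.0×2.8×3.9×0.8)/(4.4×6.9×5.0×3.1) = 0.09282
P(5)/P(0) = (5.0×2.8×3.9×0.8×5.6)/(4.4×6.9×5.0×3.1×4.5) = 0.1155

Normalization: ∑ P(n) = 1
P(0) × (1.0000 + 1.1364 + 0.4611 + 0.3597 + 0.09282 + 0.1155) = 1
P(0) × 3.1655 = 1
P(0) = 1/3.1655 = 0.3159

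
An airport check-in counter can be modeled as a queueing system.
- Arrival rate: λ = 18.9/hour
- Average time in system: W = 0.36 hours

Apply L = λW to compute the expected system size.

Little's Law: L = λW
L = 18.9 × 0.36 = 6.8040 passengers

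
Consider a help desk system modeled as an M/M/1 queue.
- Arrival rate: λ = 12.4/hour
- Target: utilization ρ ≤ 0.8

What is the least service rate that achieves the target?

ρ = λ/μ, so μ = λ/ρ
μ ≥ 12.4/0.8 = 15.5000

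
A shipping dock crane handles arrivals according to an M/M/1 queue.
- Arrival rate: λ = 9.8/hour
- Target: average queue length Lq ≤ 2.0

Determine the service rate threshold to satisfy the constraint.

For M/M/1: Lq = λ²/(μ(μ-λ))
Need Lq ≤ 2.0, i.e. μ(μ-λ) ≥ λ²/2.0
μ² - 9.8μ - 96.04/2.0 ≥ 0  →  μ² - 9.8μ - 48.0200 ≥ 0
Quadratic formula (positive root): μ = [λ + √(λ² + 4×48.0200)]/2
Discriminant: 96.04 + 4×48.0200 = 288.1200, √288.1200 = 16.974098
μ ≥ (9.8 + 16.974098)/2 = 13.3870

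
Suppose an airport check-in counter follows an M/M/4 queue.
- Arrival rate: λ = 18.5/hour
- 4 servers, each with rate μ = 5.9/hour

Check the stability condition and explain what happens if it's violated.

Stability requires ρ = λ/(cμ) < 1
ρ = 18.5/(4 × 5.9) = 18.5/23.60 = 0.7839
Since 0.7839 < 1, the system is STABLE.
The servers are busy 78.39% of the time.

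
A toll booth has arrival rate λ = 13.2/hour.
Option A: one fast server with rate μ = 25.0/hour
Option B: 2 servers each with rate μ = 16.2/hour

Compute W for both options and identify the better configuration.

Option A: single server μ = 25.0 (M/M/1)
  ρ_A = 13.2/25.0 = 0.5280
  W_A = 1/(μ-λ) = 1/(25.0-13.2) = 1/11.80 = 0.08475

Option B: 2 servers μ = 16.2 (M/M/2)
  ρ_B = λ/(cμ) = 13.2/(2×16.2) = 0.4074
  Offered load a = λ/μ = cρ = 13.2/16.2 = 0.8148
  P₀ = [ Σₙ₌₀^1 aⁿ/n! + a^2/(2!(1-ρ)) ]⁻¹
  Σ = a^0/0! + a^1/1! = 1.0000 + 0.8148 = 1.8148
  a^2/(2!(1-ρ)) = 0.6639/(2 × 0.5926) = 0.5602
  P₀ = 1/(1.8148 + 0.5602) = 0.4211
  Lq = P₀·a^2·ρ / (2!(1-ρ)²) = 0.4211 × 0.6639 × 0.4074 / (2 × 0.3512) = 0.1622
  Wq_B = Lq/λ = 0.16216/13.2 = 0.01228
  W_B = Wq_B + 1/μ = 0.01228 + 0.06173 = 0.07401

Since W_B = 0.07401 < W_A = 0.08475, Option B (multiple servers) has the shorter time in system.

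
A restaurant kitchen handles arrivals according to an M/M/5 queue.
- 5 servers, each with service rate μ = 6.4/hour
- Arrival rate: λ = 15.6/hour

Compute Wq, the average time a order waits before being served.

Traffic intensity: ρ = λ/(cμ) = 15.6/(5×6.4) = 0.4875
Since ρ = 0.4875 < 1, system is stable.
Offered load a = λ/μ = cρ = 15.6/6.4 = 2.4375
P₀ = [ Σₙ₌₀^4 aⁿ/n! + a^5/(5!(1-ρ)) ]⁻¹
Σ = a^0/0! + a^1/1! + a^2/2! + a^3/3! + a^4/4! = 1.0000 + 2.4375 + 2.9707 + 2.4137 + 1.4708 = 10.2927
a^5/(5!(1-ρ)) = 86.0445/(120 × 0.5125) = 1.3991
P₀ = 1/(10.2927 + 1.3991) = 0.08553
Lq = P₀·a^5·ρ / (5!(1-ρ)²) = 0.08553 × 86.0445 × 0.4875 / (120 × 0.2627) = 0.1138
Wq = Lq/λ = 0.11383/15.6 = 0.007297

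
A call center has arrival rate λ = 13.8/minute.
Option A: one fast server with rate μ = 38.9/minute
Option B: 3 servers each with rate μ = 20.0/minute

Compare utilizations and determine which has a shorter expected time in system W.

Option A: single server μ = 38.9 (M/M/1)
  ρ_A = 13.8/38.9 = 0.3548
  W_A = 1/(μ-λ) = 1/(38.9-13.8) = 1/25.10 = 0.03984

Option B: 3 servers μ = 20.0 (M/M/3)
  ρ_B = λ/(cμ) = 13.8/(3×20.0) = 0.2300
  Offered load a = λ/μ = cρ = 13.8/20.0 = 0.6900
  P₀ = [ Σₙ₌₀^2 aⁿ/n! + a^3/(3!(1-ρ)) ]⁻¹
  Σ = a^0/0! + a^1/1! + a^2/2! = 1.0000 + 0.6900 + 0.2381 = 1.9281
  a^3/(3!(1-ρ)) = 0.32851/(6 × 0.77000) = 0.07111
  P₀ = 1/(1.9281 + 0.07111) = 0.5002
  Lq = P₀·a^3·ρ / (3!(1-ρ)²) = 0.5002 × 0.3285 × 0.2300 / (6 × 0.5929) = 0.01062
  Wq_B = Lq/λ = 0.010624/13.8 = 0.0007699
  W_B = Wq_B + 1/μ = 0.0007699 + 0.05000 = 0.05077

Since W_A = 0.03984 < W_B = 0.05077, Option A (single fast server) has the shorter time in system.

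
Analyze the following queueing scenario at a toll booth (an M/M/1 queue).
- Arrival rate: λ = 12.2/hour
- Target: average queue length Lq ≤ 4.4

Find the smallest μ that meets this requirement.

For M/M/1: Lq = λ²/(μ(μ-λ))
Need Lq ≤ 4.4, i.e. μ(μ-λ) ≥ λ²/4.4
μ² - 12.2μ - 148.84/4.4 ≥ 0  →  μ² - 12.2μ - 33.82727 ≥ 0
Quadratic formula (positive root): μ = [λ + √(λ² + 4×33.82727)]/2
Discriminant: 148.84 + 4×33.82727 = 284.1491, √284.1491 = 16.85672
μ ≥ (12.2 + 16.85672)/2 = 14.5284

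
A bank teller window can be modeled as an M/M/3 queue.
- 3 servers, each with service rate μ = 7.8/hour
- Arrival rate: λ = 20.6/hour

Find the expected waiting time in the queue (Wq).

Traffic intensity: ρ = λ/(cμ) = 20.6/(3×7.8) = 0.8803
Since ρ = 0.8803 < 1, system is stable.
Offered load a = λ/μ = cρ = 20.6/7.8 = 2.6410
P₀ = [ Σₙ₌₀^2 aⁿ/n! + a^3/(3!(1-ρ)) ]⁻¹
Σ = a^0/0! + a^1/1! + a^2/2! = 1.0000 + 2.6410 + 3.4875 = 7.1285
a^3/(3!(1-ρ)) = 18.4212/(6 × 0.119658) = 25.6581
P₀ = 1/(7.1285 + 25.6581) = 0.03050
Lq = P₀·a^3·ρ / (3!(1-ρ)²) = 0.030500 × 18.4212 × 0.88034 / (6 × 0.014318) = 5.7575
Wq = Lq/λ = 5.7575/20.6 = 0.2795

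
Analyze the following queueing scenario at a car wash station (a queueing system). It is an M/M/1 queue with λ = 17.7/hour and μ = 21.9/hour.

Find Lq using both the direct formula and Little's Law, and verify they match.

Method 1 (direct): Lq = λ²/(μ(μ-λ)) = 313.29/(21.9 × 4.20) = 3.4061

Method 2 (Little's Law):
W = 1/(μ-λ) = 1/4.20 = 0.238095
Wq = W - 1/μ = 0.238095 - 0.0456621 = 0.192433
Lq = λWq = 17.7 × 0.192433 = 3.4061 ✔ (matches Method 1)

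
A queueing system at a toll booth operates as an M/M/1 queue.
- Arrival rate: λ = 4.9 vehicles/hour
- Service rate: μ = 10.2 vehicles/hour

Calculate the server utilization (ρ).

Server utilization: ρ = λ/μ
ρ = 4.9/10.2 = 0.4804
The server is busy 48.04% of the time.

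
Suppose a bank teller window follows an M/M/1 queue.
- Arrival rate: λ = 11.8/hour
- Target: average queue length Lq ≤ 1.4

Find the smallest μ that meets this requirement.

For M/M/1: Lq = λ²/(μ(μ-λ))
Need Lq ≤ 1.4, i.e. μ(μ-λ) ≥ λ²/1.4
μ² - 11.8μ - 139.24/1.4 ≥ 0  →  μ² - 11.8μ - 99.45714 ≥ 0
Quadratic formula (positive root): μ = [λ + √(λ² + 4×99.45714)]/2
Discriminant: 139.24 + 4×99.45714 = 537.0686, √537.0686 = 23.17474
μ ≥ (11.8 + 23.17474)/2 = 17.4874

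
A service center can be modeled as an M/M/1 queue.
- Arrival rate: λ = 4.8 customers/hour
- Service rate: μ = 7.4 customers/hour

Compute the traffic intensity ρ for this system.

Server utilization: ρ = λ/μ
ρ = 4.8/7.4 = 0.6486
The server is busy 64.86% of the time.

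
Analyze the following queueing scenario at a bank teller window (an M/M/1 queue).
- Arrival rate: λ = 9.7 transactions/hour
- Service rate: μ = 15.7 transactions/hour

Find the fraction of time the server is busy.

Server utilization: ρ = λ/μ
ρ = 9.7/15.7 = 0.6178
The server is busy 61.78% of the time.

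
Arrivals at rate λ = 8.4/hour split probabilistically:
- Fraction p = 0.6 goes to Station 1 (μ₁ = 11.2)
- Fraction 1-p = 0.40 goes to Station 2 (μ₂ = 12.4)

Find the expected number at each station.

Effective rates: λ₁ = 8.4×0.6 = 5.04, λ₂ = 8.4×0.40 = 3.36
Station 1: ρ₁ = 5.04/11.2 = 0.4500, L₁ = ρ₁/(1-ρ₁) = 0.4500/(1-0.4500) = 0.8182
Station 2: ρ₂ = 3.36/12.4 = 0.2710, L₂ = ρ₂/(1-ρ₂) = 0.2710/(1-0.2710) = 0.3717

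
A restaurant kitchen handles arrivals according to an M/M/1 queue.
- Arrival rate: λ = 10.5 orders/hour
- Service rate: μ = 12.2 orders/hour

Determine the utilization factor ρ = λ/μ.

Server utilization: ρ = λ/μ
ρ = 10.5/12.2 = 0.8607
The server is busy 86.07% of the time.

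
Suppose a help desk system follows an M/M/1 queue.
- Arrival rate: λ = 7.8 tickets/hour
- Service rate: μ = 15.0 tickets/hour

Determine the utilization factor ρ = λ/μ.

Server utilization: ρ = λ/μ
ρ = 7.8/15.0 = 0.5200
The server is busy 52.00% of the time.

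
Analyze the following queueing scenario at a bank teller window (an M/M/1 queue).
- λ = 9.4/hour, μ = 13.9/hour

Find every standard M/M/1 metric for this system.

Step 1: ρ = λ/μ = 9.4/13.9 = 0.6763
Step 2: L = λ/(μ-λ) = 9.4/4.50 = 2.0889
Step 3: Lq = λ²/(μ(μ-λ)) = 88.36/(13.9×4.50) = 1.4126
Step 4: W = 1/(μ-λ) = 1/4.50 = 0.22222
Step 5: Wq = λ/(μ(μ-λ)) = 9.4/(13.9×4.50) = 0.1503
Step 6: P(0) = 1-ρ = 0.3237
Verify: L = λW = 9.4×0.22222 = 2.0889 ✔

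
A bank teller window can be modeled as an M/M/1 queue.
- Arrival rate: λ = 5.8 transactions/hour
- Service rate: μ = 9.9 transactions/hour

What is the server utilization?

Server utilization: ρ = λ/μ
ρ = 5.8/9.9 = 0.5859
The server is busy 58.59% of the time.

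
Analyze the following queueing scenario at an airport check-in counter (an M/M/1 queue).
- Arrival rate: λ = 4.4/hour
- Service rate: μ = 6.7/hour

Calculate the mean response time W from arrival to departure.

First, compute utilization: ρ = λ/μ = 4.4/6.7 = 0.6567
For M/M/1: W = 1/(μ-λ)
W = 1/(6.7-4.4) = 1/2.30
W = 0.4348 hours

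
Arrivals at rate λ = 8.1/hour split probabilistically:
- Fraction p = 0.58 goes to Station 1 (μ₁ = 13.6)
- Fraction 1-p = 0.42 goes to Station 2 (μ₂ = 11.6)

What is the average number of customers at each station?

Effective rates: λ₁ = 8.1×0.58 = 4.698, λ₂ = 8.1×0.42 = 3.402
Station 1: ρ₁ = 4.698/13.6 = 0.3454, L₁ = ρ₁/(1-ρ₁) = 0.3454/(1-0.3454) = 0.5277
Station 2: ρ₂ = 3.402/11.6 = 0.2933, L₂ = ρ₂/(1-ρ₂) = 0.2933/(1-0.2933) = 0.4150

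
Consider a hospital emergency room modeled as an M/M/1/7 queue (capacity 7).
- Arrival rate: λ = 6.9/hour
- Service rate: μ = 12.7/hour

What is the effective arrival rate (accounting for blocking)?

ρ = λ/μ = 6.9/12.7 = 0.54331
P₀ = (1-ρ)/(1-ρ^(K+1)) = (1-0.54331)/(1-0.54331^8) = 0.4567/0.9924 = 0.4602
P_K = P₀×ρ^K = 0.46018 × 0.54331^7 = 0.46018 × 0.013974 = 0.006431
λ_eff = λ(1-P_K) = 6.9 × (1 - 0.006431) = 6.9 × 0.99357 = 6.8556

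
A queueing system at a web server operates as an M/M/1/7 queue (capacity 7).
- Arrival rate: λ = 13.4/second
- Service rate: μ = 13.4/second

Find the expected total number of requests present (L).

ρ = λ/μ = 13.4/13.4 = 1 exactly.
With ρ = 1 the usual (1-ρ)/(1-ρ^(K+1)) form is 0/0; instead every state 0..K is equally likely.
P₀ = 1/(K+1) = 1/8 = 0.1250
P_K = P₀×ρ^K = P₀ = 0.1250
L = K/2 = 7/2 = 3.5000 requests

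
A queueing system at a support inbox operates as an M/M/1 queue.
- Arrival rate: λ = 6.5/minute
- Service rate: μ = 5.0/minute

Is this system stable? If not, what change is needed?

Stability requires ρ = λ/(cμ) < 1
ρ = 6.5/(1 × 5.0) = 6.5/5.00 = 1.3000
Since 1.3000 ≥ 1, the system is UNSTABLE.
Queue grows without bound. Need μ > λ = 6.5.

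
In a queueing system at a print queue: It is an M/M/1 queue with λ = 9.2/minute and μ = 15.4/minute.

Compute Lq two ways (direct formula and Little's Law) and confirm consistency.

Method 1 (direct): Lq = λ²/(μ(μ-λ)) = 84.64/(15.4 × 6.20) = 0.8865

Method 2 (Little's Law):
W = 1/(μ-λ) = 1/6.20 = 0.1613
Wq = W - 1/μ = 0.1613 - 0.06494 = 0.09636
Lq = λWq = 9.2 × 0.09636 = 0.8865 ✔ (matches Method 1)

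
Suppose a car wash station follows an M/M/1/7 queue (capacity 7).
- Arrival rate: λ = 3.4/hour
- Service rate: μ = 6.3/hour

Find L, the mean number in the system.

ρ = λ/μ = 3.4/6.3 = 0.53968
P₀ = (1-ρ)/(1-ρ^(K+1)) = (1-0.53968)/(1-0.53968^8) = 0.46032/0.99280 = 0.4637
P_K = P₀×ρ^K = 0.46366 × 0.53968^7 = 0.46366 × 0.013334 = 0.006182
L = ρ[1 - (K+1)ρ^K + Kρ^(K+1)] / [(1-ρ)(1-ρ^(K+1))]
L = 0.53968 × (1 - 8×0.013334 + 7×0.0071960) / ((1 - 0.53968) × (1 - 0.0071960)) = 1.1144 cars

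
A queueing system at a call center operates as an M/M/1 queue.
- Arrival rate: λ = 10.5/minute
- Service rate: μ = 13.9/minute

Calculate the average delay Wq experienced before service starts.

First, compute utilization: ρ = λ/μ = 10.5/13.9 = 0.7554
For M/M/1: Wq = λ/(μ(μ-λ))
Wq = 10.5/(13.9 × (13.9-10.5))
Wq = 10.5/(13.9 × 3.40)
Wq = 0.2222 minutes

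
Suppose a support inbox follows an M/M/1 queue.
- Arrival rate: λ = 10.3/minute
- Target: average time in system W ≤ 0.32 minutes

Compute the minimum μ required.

For M/M/1: W = 1/(μ-λ)
Need W ≤ 0.32, so 1/(μ-λ) ≤ 0.32
μ - λ ≥ 1/0.32 = 3.1250
μ ≥ 10.3 + 3.1250 = 13.4250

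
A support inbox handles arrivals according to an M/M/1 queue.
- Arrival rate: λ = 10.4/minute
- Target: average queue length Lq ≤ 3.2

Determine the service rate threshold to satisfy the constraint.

For M/M/1: Lq = λ²/(μ(μ-λ))
Need Lq ≤ 3.2, i.e. μ(μ-λ) ≥ λ²/3.2
μ² - 10.4μ - 108.16/3.2 ≥ 0  →  μ² - 10.4μ - 33.8000 ≥ 0
Quadratic formula (positive root): μ = [λ + √(λ² + 4×33.8000)]/2
Discriminant: 108.16 + 4×33.8000 = 243.3600, √243.3600 = 15.6000
μ ≥ (10.4 + 15.6000)/2 = 13.0000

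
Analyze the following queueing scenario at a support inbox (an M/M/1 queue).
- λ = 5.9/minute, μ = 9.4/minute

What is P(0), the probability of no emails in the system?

ρ = λ/μ = 5.9/9.4 = 0.6277
P(0) = 1 - ρ = 1 - 0.6277 = 0.3723
The server is idle 37.23% of the time.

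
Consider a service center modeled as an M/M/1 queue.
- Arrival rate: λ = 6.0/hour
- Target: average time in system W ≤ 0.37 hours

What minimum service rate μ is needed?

For M/M/1: W = 1/(μ-λ)
Need W ≤ 0.37, so 1/(μ-λ) ≤ 0.37
μ - λ ≥ 1/0.37 = 2.7027
μ ≥ 6.0 + 2.7027 = 8.7027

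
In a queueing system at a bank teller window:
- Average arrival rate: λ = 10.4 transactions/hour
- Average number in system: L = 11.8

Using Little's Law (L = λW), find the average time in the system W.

Little's Law: L = λW, so W = L/λ
W = 11.8/10.4 = 1.1346 hours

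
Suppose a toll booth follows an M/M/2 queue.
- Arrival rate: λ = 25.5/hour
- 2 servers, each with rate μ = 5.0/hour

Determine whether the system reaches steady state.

Stability requires ρ = λ/(cμ) < 1
ρ = 25.5/(2 × 5.0) = 25.5/10.00 = 2.5500
Since 2.5500 ≥ 1, the system is UNSTABLE.
Need c > λ/μ = 25.5/5.0 = 5.10.
Minimum servers needed: c = 6.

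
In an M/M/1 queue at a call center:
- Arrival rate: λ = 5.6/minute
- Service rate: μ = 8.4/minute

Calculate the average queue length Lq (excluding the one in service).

ρ = λ/μ = 5.6/8.4 = 0.6667
For M/M/1: Lq = λ²/(μ(μ-λ))
Lq = 31.36/(8.4 × 2.80)
Lq = 1.3333 calls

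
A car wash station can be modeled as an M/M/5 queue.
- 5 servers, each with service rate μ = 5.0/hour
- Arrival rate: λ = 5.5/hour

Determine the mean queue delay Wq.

Traffic intensity: ρ = λ/(cμ) = 5.5/(5×5.0) = 0.2200
Since ρ = 0.2200 < 1, system is stable.
Offered load a = λ/μ = cρ = 5.5/5.0 = 1.1000
P₀ = [ Σₙ₌₀^4 aⁿ/n! + a^5/(5!(1-ρ)) ]⁻¹
Σ = a^0/0! + a^1/1! + a^2/2! + a^3/3! + a^4/4! = 1.0000 + 1.1000 + 0.6050 + 0.2218 + 0.06100 = 2.9878
a^5/(5!(1-ρ)) = 1.6105/(120 × 0.7800) = 0.01721
P₀ = 1/(2.9878 + 0.01721) = 0.3328
Lq = P₀·a^5·ρ / (5!(1-ρ)²) = 0.3328 × 1.6105 × 0.2200 / (120 × 0.6084) = 0.001615
Wq = Lq/λ = 0.001615/5.5 = 0.0002936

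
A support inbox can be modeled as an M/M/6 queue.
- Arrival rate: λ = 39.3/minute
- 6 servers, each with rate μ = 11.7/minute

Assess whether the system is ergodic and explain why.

Stability requires ρ = λ/(cμ) < 1
ρ = 39.3/(6 × 11.7) = 39.3/70.20 = 0.5598
Since 0.5598 < 1, the system is STABLE.
The servers are busy 55.98% of the time.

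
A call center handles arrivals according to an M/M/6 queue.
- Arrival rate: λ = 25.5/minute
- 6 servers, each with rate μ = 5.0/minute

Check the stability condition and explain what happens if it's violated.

Stability requires ρ = λ/(cμ) < 1
ρ = 25.5/(6 × 5.0) = 25.5/30.00 = 0.8500
Since 0.8500 < 1, the system is STABLE.
The servers are busy 85.00% of the time.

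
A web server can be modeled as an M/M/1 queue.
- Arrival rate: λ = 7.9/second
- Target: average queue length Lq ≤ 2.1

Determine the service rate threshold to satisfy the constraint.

For M/M/1: Lq = λ²/(μ(μ-λ))
Need Lq ≤ 2.1, i.e. μ(μ-λ) ≥ λ²/2.1
μ² - 7.9μ - 62.41/2.1 ≥ 0  →  μ² - 7.9μ - 29.71905 ≥ 0
Quadratic formula (positive root): μ = [λ + √(λ² + 4×29.71905)]/2
Discriminant: 62.41 + 4×29.71905 = 181.2862, √181.2862 = 13.46426
μ ≥ (7.9 + 13.46426)/2 = 10.6821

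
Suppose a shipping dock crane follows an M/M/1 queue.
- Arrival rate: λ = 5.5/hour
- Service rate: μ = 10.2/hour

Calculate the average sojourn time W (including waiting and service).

First, compute utilization: ρ = λ/μ = 5.5/10.2 = 0.5392
For M/M/1: W = 1/(μ-λ)
W = 1/(10.2-5.5) = 1/4.70
W = 0.2128 hours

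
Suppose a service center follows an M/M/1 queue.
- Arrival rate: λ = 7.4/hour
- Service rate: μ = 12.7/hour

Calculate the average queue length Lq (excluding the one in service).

ρ = λ/μ = 7.4/12.7 = 0.5827
For M/M/1: Lq = λ²/(μ(μ-λ))
Lq = 54.76/(12.7 × 5.30)
Lq = 0.8135 customers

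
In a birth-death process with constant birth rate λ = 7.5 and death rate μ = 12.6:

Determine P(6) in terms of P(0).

For constant rates: P(n)/P(0) = (λ/μ)^n
P(6)/P(0) = (7.5/12.6)^6 = 0.59524^6 = 0.04448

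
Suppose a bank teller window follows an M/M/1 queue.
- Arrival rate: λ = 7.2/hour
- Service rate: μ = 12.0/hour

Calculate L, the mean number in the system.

ρ = λ/μ = 7.2/12.0 = 0.6000
For M/M/1: L = λ/(μ-λ)
L = 7.2/(12.0-7.2) = 7.2/4.80
L = 1.5000 transactions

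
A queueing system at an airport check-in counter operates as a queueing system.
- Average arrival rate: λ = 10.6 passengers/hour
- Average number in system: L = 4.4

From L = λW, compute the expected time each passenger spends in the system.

Little's Law: L = λW, so W = L/λ
W = 4.4/10.6 = 0.4151 hours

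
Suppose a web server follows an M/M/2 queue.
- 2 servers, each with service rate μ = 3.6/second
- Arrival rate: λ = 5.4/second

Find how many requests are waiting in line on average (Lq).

Traffic intensity: ρ = λ/(cμ) = 5.4/(2×3.6) = 0.7500
Since ρ = 0.7500 < 1, system is stable.
Offered load a = λ/μ = cρ = 5.4/3.6 = 1.5000
P₀ = [ Σₙ₌₀^1 aⁿ/n! + a^2/(2!(1-ρ)) ]⁻¹
Σ = a^0/0! + a^1/1! = 1.0000 + 1.5000 = 2.5000
a^2/(2!(1-ρ)) = 2.2500/(2 × 0.2500) = 4.5000
P₀ = 1/(2.5000 + 4.5000) = 0.1429
Lq = P₀·a^2·ρ / (2!(1-ρ)²) = 0.14286 × 2.2500 × 0.75000 / (2 × 0.062500) = 1.9286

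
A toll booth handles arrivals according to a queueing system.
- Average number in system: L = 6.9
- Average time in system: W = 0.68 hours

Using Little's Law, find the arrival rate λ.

Little's Law: L = λW, so λ = L/W
λ = 6.9/0.68 = 10.1471 vehicles/hour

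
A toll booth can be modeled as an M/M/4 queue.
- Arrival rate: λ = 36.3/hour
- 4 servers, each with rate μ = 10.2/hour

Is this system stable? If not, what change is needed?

Stability requires ρ = λ/(cμ) < 1
ρ = 36.3/(4 × 10.2) = 36.3/40.80 = 0.8897
Since 0.8897 < 1, the system is STABLE.
The servers are busy 88.97% of the time.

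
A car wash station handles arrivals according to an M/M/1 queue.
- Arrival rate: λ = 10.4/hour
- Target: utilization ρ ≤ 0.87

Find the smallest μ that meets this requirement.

ρ = λ/μ, so μ = λ/ρ
μ ≥ 10.4/0.87 = 11.9540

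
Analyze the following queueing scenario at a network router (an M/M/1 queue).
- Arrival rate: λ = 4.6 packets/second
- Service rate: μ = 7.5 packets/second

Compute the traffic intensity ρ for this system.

Server utilization: ρ = λ/μ
ρ = 4.6/7.5 = 0.6133
The server is busy 61.33% of the time.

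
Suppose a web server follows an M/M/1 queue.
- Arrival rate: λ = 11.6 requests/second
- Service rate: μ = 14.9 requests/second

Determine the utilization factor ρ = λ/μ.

Server utilization: ρ = λ/μ
ρ = 11.6/14.9 = 0.7785
The server is busy 77.85% of the time.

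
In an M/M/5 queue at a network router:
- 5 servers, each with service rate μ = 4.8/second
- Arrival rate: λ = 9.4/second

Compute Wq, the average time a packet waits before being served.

Traffic intensity: ρ = λ/(cμ) = 9.4/(5×4.8) = 0.3917
Since ρ = 0.3917 < 1, system is stable.
Offered load a = λ/μ = cρ = 9.4/4.8 = 1.9583
P₀ = [ Σₙ₌₀^4 aⁿ/n! + a^5/(5!(1-ρ)) ]⁻¹
Σ = a^0/0! + a^1/1! + a^2/2! + a^3/3! + a^4/4! = 1.00000 + 1.95833 + 1.91753 + 1.25172 + 0.612823 = 6.7404
a^5/(5!(1-ρ)) = 28.8027/(120 × 0.6083) = 0.3946
P₀ = 1/(6.7404 + 0.3946) = 0.1402
Lq = P₀·a^5·ρ / (5!(1-ρ)²) = 0.14015 × 28.8027 × 0.39167 / (120 × 0.37007) = 0.03560
Wq = Lq/λ = 0.035604/9.4 = 0.003788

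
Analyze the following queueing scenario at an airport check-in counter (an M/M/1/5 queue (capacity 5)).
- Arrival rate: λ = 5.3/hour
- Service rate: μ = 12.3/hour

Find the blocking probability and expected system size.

ρ = λ/μ = 5.3/12.3 = 0.43089
P₀ = (1-ρ)/(1-ρ^(K+1)) = (1-0.43089)/(1-0.43089^6) = 0.5691/0.9936 = 0.5728
P_K = P₀×ρ^K = 0.57278 × 0.43089^5 = 0.57278 × 0.014854 = 0.008508
Blocking probability P_5 = 0.008508 (0.85%)
L = ρ[1 - (K+1)ρ^K + Kρ^(K+1)] / [(1-ρ)(1-ρ^(K+1))]
L = 0.43089 × (1 - 6×0.01485 + 5×0.006400) / ((1 - 0.43089) × (1 - 0.006400)) = 0.7185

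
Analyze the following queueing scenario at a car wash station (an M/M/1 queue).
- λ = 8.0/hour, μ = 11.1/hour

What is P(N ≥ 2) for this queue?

ρ = λ/μ = 8.0/11.1 = 0.7207
P(N ≥ n) = ρⁿ
P(N ≥ 2) = 0.7207^2
P(N ≥ 2) = 0.5194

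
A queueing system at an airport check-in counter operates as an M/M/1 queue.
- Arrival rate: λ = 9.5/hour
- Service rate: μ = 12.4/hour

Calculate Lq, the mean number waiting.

ρ = λ/μ = 9.5/12.4 = 0.7661
For M/M/1: Lq = λ²/(μ(μ-λ))
Lq = 90.25/(12.4 × 2.90)
Lq = 2.5097 passengers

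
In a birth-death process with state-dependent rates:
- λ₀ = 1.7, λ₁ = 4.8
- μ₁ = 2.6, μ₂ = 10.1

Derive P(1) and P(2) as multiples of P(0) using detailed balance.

Balance equations:
State 0: λ₀P₀ = μ₁P₁ → P₁ = (λ₀/μ₁)P₀ = (1.7/2.6)P₀ = 0.6538P₀
State 1: P₂ = (λ₀λ₁)/(μ₁μ₂)P₀ = (1.7×4.8)/(2.6×10.1)P₀ = 0.3107P₀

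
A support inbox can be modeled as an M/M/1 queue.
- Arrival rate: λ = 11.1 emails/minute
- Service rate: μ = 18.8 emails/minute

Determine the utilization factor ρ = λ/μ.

Server utilization: ρ = λ/μ
ρ = 11.1/18.8 = 0.5904
The server is busy 59.04% of the time.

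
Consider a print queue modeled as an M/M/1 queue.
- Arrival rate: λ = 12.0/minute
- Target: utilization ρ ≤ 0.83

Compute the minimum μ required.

ρ = λ/μ, so μ = λ/ρ
μ ≥ 12.0/0.83 = 14.4578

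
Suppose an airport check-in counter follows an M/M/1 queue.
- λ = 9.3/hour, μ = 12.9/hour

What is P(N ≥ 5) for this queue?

ρ = λ/μ = 9.3/12.9 = 0.7209
P(N ≥ n) = ρⁿ
P(N ≥ 5) = 0.7209^5
P(N ≥ 5) = 0.1947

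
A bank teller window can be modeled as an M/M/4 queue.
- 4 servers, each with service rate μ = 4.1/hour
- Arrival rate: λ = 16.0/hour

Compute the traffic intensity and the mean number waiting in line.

Traffic intensity: ρ = λ/(cμ) = 16.0/(4×4.1) = 0.9756
Since ρ = 0.9756 < 1, system is stable.
Offered load a = λ/μ = cρ = 16.0/4.1 = 3.9024
P₀ = [ Σₙ₌₀^3 aⁿ/n! + a^4/(4!(1-ρ)) ]⁻¹
Σ = a^0/0! + a^1/1! + a^2/2! + a^3/3! = 1.0000 + 3.9024 + 7.6145 + 9.9051 = 22.4220
a^4/(4!(1-ρ)) = 231.92337/(24 × 0.024390244) = 396.2024
P₀ = 1/(22.4220 + 396.2024) = 0.002389
Lq = P₀·a^4·ρ / (4!(1-ρ)²) = 0.00238878 × 231.9234 × 0.975610 / (24 × 0.000594884) = 37.8576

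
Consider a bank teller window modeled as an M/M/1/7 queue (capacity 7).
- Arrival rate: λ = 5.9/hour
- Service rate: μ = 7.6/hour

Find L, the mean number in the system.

ρ = λ/μ = 5.9/7.6 = 0.77632
P₀ = (1-ρ)/(1-ρ^(K+1)) = (1-0.77632)/(1-0.77632^8) = 0.2237/0.8681 = 0.2577
P_K = P₀×ρ^K = 0.25767 × 0.77632^7 = 0.25767 × 0.16994 = 0.04379
L = ρ[1 - (K+1)ρ^K + Kρ^(K+1)] / [(1-ρ)(1-ρ^(K+1))]
L = 0.77632 × (1 - 8×0.169936 + 7×0.131925) / ((1 - 0.77632) × (1 - 0.131925)) = 2.2549 transactions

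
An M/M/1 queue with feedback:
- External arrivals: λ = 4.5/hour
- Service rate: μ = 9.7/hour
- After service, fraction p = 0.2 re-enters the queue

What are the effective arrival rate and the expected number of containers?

Effective arrival rate: λ_eff = λ/(1-p) = 4.5/(1-0.2) = 4.5/0.80 = 5.6250
ρ = λ_eff/μ = 5.6250/9.7 = 0.5799
L = ρ/(1-ρ) = 0.5799/(1-0.5799) = 1.3804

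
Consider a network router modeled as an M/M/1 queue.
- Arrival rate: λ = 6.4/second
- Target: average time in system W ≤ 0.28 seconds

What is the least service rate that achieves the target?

For M/M/1: W = 1/(μ-λ)
Need W ≤ 0.28, so 1/(μ-λ) ≤ 0.28
μ - λ ≥ 1/0.28 = 3.5714
μ ≥ 6.4 + 3.5714 = 9.9714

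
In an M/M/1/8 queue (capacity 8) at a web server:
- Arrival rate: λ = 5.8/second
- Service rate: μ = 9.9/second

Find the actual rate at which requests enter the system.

ρ = λ/μ = 5.8/9.9 = 0.58586
P₀ = (1-ρ)/(1-ρ^(K+1)) = (1-0.58586)/(1-0.58586^9) = 0.4141/0.9919 = 0.4175
P_K = P₀×ρ^K = 0.4175 × 0.58586^8 = 0.4175 × 0.01388 = 0.005795
λ_eff = λ(1-P_K) = 5.8 × (1 - 0.005795) = 5.8 × 0.9942 = 5.7664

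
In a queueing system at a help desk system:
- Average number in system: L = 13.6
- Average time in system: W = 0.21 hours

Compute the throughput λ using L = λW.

Little's Law: L = λW, so λ = L/W
λ = 13.6/0.21 = 64.7619 tickets/hour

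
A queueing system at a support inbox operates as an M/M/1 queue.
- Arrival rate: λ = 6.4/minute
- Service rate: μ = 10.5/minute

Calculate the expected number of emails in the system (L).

ρ = λ/μ = 6.4/10.5 = 0.6095
For M/M/1: L = λ/(μ-λ)
L = 6.4/(10.5-6.4) = 6.4/4.10
L = 1.5610 emails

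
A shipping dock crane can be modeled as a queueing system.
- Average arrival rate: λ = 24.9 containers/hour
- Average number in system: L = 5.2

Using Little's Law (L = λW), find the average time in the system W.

Little's Law: L = λW, so W = L/λ
W = 5.2/24.9 = 0.2088 hours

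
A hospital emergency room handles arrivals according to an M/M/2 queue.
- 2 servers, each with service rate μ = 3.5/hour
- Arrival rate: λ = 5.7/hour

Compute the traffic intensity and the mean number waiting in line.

Traffic intensity: ρ = λ/(cμ) = 5.7/(2×3.5) = 0.8143
Since ρ = 0.8143 < 1, system is stable.
Offered load a = λ/μ = cρ = 5.7/3.5 = 1.6286
P₀ = [ Σₙ₌₀^1 aⁿ/n! + a^2/(2!(1-ρ)) ]⁻¹
Σ = a^0/0! + a^1/1! = 1.0000 + 1.6286 = 2.6286
a^2/(2!(1-ρ)) = 2.6522/(2 × 0.18571) = 7.1407
P₀ = 1/(2.6286 + 7.1407) = 0.1024
Lq = P₀·a^2·ρ / (2!(1-ρ)²) = 0.102362 × 2.65224 × 0.814286 / (2 × 0.0344898) = 3.2049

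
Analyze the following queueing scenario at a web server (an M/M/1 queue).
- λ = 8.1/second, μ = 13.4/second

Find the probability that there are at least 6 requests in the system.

ρ = λ/μ = 8.1/13.4 = 0.604478
P(N ≥ n) = ρⁿ
P(N ≥ 6) = 0.604478^6
P(N ≥ 6) = 0.04878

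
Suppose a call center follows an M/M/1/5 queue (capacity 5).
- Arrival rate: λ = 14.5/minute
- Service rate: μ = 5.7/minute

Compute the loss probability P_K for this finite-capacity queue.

ρ = λ/μ = 14.5/5.7 = 2.54386
P₀ = (1-ρ)/(1-ρ^(K+1)) = (1-2.54386)/(1-2.54386^6) = -1.5439/-269.9937 = 0.005718
P_K = P₀×ρ^K = 0.005718 × 2.54386^5 = 0.005718 × 106.5286 = 0.6091
Blocking probability = 60.91%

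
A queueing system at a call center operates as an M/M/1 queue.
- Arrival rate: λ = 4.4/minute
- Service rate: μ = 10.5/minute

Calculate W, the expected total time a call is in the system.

First, compute utilization: ρ = λ/μ = 4.4/10.5 = 0.4190
For M/M/1: W = 1/(μ-λ)
W = 1/(10.5-4.4) = 1/6.10
W = 0.1639 minutes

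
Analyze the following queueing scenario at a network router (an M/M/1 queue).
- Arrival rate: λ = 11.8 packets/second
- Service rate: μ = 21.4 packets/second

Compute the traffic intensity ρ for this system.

Server utilization: ρ = λ/μ
ρ = 11.8/21.4 = 0.5514
The server is busy 55.14% of the time.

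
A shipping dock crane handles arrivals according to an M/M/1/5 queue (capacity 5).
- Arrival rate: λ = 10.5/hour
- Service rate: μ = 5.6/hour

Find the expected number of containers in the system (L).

ρ = λ/μ = 10.5/5.6 = 1.8750
P₀ = (1-ρ)/(1-ρ^(K+1)) = (1-1.8750)/(1-1.8750^6) = -0.8750/-42.4518 = 0.02061
P_K = P₀×ρ^K = 0.020612 × 1.8750^5 = 0.020612 × 23.1743 = 0.4777
L = ρ[1 - (K+1)ρ^K + Kρ^(K+1)] / [(1-ρ)(1-ρ^(K+1))]
L = 1.8750 × (1 - 6×23.1743 + 5×43.4518) / ((1 - 1.8750) × (1 - 43.4518)) = 3.9985 containers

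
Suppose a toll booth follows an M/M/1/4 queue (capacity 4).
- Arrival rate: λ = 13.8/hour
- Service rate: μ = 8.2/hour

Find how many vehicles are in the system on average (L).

ρ = λ/μ = 13.8/8.2 = 1.6829
P₀ = (1-ρ)/(1-ρ^(K+1)) = (1-1.6829)/(1-1.6829^5) = -0.6829/-12.4987 = 0.05464
P_K = P₀×ρ^K = 0.05464 × 1.6829^4 = 0.05464 × 8.0211 = 0.4383
L = ρ[1 - (K+1)ρ^K + Kρ^(K+1)] / [(1-ρ)(1-ρ^(K+1))]
L = 1.6829 × (1 - 5×8.0211 + 4×13.4987) / ((1 - 1.6829) × (1 - 13.4987)) = 2.9357 vehicles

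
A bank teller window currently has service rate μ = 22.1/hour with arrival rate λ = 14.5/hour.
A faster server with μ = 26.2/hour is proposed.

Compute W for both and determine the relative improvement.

System 1: ρ₁ = 14.5/22.1 = 0.6561, W₁ = 1/(22.1-14.5) = 0.13158
System 2: ρ₂ = 14.5/26.2 = 0.5534, W₂ = 1/(26.2-14.5) = 0.085470
Improvement: (W₁-W₂)/W₁ = (0.13158-0.085470)/0.13158 = 35.04%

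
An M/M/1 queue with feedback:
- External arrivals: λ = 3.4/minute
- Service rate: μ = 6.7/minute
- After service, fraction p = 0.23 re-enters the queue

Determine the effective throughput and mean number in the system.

Effective arrival rate: λ_eff = λ/(1-p) = 3.4/(1-0.23) = 3.4/0.77 = 4.4156
ρ = λ_eff/μ = 4.4156/6.7 = 0.65904
L = ρ/(1-ρ) = 0.65904/(1-0.65904) = 1.9329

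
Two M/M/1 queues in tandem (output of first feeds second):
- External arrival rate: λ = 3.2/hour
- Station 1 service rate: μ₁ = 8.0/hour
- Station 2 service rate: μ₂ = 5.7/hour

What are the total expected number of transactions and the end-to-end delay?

By Jackson's theorem, each station behaves as independent M/M/1.
Station 1: ρ₁ = 3.2/8.0 = 0.4000, L₁ = ρ₁/(1-ρ₁) = λ/(μ₁-λ) = 3.2/4.80 = 0.6667
Station 2: ρ₂ = 3.2/5.7 = 0.5614, L₂ = ρ₂/(1-ρ₂) = λ/(μ₂-λ) = 3.2/2.50 = 1.2800
Total: L = L₁ + L₂ = 0.6667 + 1.2800 = 1.9467
W = L/λ = 1.9467/3.2 = 0.6083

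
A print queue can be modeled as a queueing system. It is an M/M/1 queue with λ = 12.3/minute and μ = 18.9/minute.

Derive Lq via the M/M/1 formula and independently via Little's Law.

Method 1 (direct): Lq = λ²/(μ(μ-λ)) = 151.29/(18.9 × 6.60) = 1.2128

Method 2 (Little's Law):
W = 1/(μ-λ) = 1/6.60 = 0.151515
Wq = W - 1/μ = 0.151515 - 0.0529101 = 0.098605
Lq = λWq = 12.3 × 0.098605 = 1.2128 ✔ (matches Method 1)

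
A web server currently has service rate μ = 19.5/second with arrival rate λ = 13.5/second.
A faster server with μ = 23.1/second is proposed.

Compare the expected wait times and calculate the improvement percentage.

System 1: ρ₁ = 13.5/19.5 = 0.6923, W₁ = 1/(19.5-13.5) = 0.16667
System 2: ρ₂ = 13.5/23.1 = 0.5844, W₂ = 1/(23.1-13.5) = 0.10417
Improvement: (W₁-W₂)/W₁ = (0.16667-0.10417)/0.16667 = 37.50%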